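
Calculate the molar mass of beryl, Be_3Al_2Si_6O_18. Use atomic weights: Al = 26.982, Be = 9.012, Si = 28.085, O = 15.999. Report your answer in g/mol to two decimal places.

537.49 g/mol

M = 3·9.012 + 2·26.982 + 6·28.085 + 18·15.999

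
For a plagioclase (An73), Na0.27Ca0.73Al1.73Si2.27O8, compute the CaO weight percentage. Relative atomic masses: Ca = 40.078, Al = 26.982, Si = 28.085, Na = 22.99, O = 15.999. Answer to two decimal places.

14.95 wt%

Molar mass of Na0.27Ca0.73Al1.73Si2.27O8 = 0.27·22.99 + 0.73·40.078 + 1.73·26.982 + 2.27·28.085 + 8·15.999 = 273.888 g/mol.
Each formula unit contains 0.73 Ca, equivalent to 0.73/1 = 0.7300 mol CaO.
M(CaO) = 1×40.078 + 1×15.999 = 56.077 g/mol.
Mass of CaO per formula unit = 0.7300 × 56.077 = 40.936 g.
CaO wt% = 40.936 / 273.888 × 100 = 14.95%.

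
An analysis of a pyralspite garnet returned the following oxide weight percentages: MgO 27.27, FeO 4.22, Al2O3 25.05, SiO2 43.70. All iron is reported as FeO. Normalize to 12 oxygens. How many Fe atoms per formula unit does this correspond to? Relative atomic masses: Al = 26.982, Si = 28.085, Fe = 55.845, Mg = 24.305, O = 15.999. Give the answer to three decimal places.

0.241 Fe apfu

MgO: 27.27/40.304 = 0.67661 mol → 0.67661 mol Mg, 0.67661 mol O.
FeO: 4.22/71.844 = 0.05874 mol → 0.05874 mol Fe, 0.05874 mol O.
Al2O3: 25.05/101.961 = 0.24568 mol → 0.49136 mol Al, 0.73704 mol O.
SiO2: 43.70/60.083 = 0.72733 mol → 0.72733 mol Si, 1.45466 mol O.
Total oxygen = 2.92705 mol. Normalization factor = 12/2.92705 = 4.09969.
Fe per 12 O = 0.05874 × 4.09969 = 0.241.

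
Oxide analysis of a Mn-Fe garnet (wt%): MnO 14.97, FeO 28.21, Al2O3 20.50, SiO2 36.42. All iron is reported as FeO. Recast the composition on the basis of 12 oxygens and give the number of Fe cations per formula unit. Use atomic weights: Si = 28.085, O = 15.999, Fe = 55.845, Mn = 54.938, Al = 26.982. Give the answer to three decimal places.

1.948 Fe apfu

MnO (M=70.937): mol = 0.21103; Mn = 0.21103, O = 0.21103.
FeO (M=71.844): mol = 0.39266; Fe = 0.39266, O = 0.39266.
Al2O3 (M=101.961): mol = 0.20106; Al = 0.40212, O = 0.60318.
SiO2 (M=60.083): mol = 0.60616; Si = 0.60616, O = 1.21232.
ΣO = 2.41919; factor = 12/ΣO = 4.96034.
Fe apfu = 0.39266 × 4.96034 = 1.948.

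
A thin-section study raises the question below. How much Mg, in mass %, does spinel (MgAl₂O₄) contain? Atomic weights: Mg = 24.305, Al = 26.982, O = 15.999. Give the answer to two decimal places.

M(MgAl₂O₄) = 142.265 g/mol.
Mg contributes 1 × 24.305 = 24.305 g per mole.
24.305/142.265 = 0.1708 → 17.08%.

17.08 mass %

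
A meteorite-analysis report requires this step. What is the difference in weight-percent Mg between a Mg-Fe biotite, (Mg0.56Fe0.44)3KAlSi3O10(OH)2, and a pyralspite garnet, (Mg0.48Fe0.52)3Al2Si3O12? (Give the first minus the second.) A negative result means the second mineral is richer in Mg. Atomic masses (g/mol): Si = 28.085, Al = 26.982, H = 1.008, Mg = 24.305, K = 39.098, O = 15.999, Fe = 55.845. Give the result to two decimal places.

1.16 percentage points

First mineral: 40.832 g Mg in 458.887 g formula = 8.90 wt% Mg.
Second mineral: 34.999 g Mg in 452.324 g formula = 7.74 wt% Mg.
8.90% − 7.74% gives a difference of 1.16 percentage points.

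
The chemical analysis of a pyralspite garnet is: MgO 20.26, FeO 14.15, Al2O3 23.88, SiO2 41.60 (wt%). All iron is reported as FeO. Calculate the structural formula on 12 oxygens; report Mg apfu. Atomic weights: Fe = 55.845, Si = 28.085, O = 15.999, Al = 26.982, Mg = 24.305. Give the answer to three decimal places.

2.164 Mg apfu

MgO (M=40.304): mol = 0.50268; Mg = 0.50268, O = 0.50268.
FeO (M=71.844): mol = 0.19695; Fe = 0.19695, O = 0.19695.
Al2O3 (M=101.961): mol = 0.23421; Al = 0.46842, O = 0.70263.
SiO2 (M=60.083): mol = 0.69238; Si = 0.69238, O = 1.38476.
ΣO = 2.78702; factor = 12/ΣO = 4.30567.
Mg apfu = 0.50268 × 4.30567 = 2.164.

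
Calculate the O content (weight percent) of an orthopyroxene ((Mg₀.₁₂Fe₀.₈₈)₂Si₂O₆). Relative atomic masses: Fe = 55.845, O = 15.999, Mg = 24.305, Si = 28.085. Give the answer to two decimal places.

Formula mass = 0.24×24.305 + 1.76×55.845 + 2×28.085 + 6×15.999 = 256.284 g/mol, of which 95.994 g is O.
So O makes up 95.994/256.284 = 0.3746 of the mass, i.e. 37.46%.

37.46 weight percent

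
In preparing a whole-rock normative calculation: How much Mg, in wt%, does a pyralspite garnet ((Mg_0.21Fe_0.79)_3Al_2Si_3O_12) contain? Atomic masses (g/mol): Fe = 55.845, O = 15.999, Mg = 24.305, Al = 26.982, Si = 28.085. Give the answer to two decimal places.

3.20 wt%

M((Mg_0.21Fe_0.79)_3Al_2Si_3O_12) = 477.872 g/mol.
Mg contributes 0.63 × 24.305 = 15.312 g per mole.
15.312/477.872 = 0.0320 → 3.20%.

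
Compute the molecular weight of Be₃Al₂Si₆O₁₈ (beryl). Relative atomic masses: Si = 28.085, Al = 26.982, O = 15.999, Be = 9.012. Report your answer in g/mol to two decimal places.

537.49 g/mol

The formula mass is the sum 3·9.012 + 2·26.982 + 6·28.085 + 18·15.999.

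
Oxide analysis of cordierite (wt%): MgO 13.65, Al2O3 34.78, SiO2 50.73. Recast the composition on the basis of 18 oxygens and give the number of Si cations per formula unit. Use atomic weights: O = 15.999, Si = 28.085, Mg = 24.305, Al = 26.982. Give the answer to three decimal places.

4.982 Si apfu

MgO (M=40.304): mol = 0.33868; Mg = 0.33868, O = 0.33868.
Al2O3 (M=101.961): mol = 0.34111; Al = 0.68222, O = 1.02333.
SiO2 (M=60.083): mol = 0.84433; Si = 0.84433, O = 1.68866.
ΣO = 3.05067; factor = 18/ΣO = 5.90034.
Si apfu = 0.84433 × 5.90034 = 4.982.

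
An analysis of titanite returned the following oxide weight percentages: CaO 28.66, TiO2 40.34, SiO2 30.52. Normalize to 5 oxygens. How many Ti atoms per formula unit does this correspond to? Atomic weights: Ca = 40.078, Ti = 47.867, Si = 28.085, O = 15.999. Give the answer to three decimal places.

CaO: 28.66/56.077 = 0.51108 mol → 0.51108 mol Ca, 0.51108 mol O.
TiO2: 40.34/79.865 = 0.50510 mol → 0.50510 mol Ti, 1.01020 mol O.
SiO2: 30.52/60.083 = 0.50796 mol → 0.50796 mol Si, 1.01592 mol O.
Total oxygen = 2.53720 mol. Normalization factor = 5/2.53720 = 1.97068.
Ti per 5 O = 0.50510 × 1.97068 = 0.995.

0.995 Ti apfu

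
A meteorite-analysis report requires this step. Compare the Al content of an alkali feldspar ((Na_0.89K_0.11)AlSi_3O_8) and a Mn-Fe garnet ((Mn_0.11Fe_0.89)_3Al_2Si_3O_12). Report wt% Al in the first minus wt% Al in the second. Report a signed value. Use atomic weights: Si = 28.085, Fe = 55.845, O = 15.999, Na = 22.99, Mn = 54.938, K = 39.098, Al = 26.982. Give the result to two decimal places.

M((Na_0.89K_0.11)AlSi_3O_8) = 263.991 g/mol, so wt% Al = 26.982/263.991 × 100 = 10.22%.
M((Mn_0.11Fe_0.89)_3Al_2Si_3O_12) = 497.443 g/mol, so wt% Al = 53.964/497.443 × 100 = 10.85%.
10.22 − 10.85 = -0.63 pp.

-0.63 percentage points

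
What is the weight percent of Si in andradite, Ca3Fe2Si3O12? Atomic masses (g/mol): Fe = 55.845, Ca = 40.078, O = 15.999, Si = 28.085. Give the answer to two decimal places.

Formula mass = 3·40.078 + 2·55.845 + 3·28.085 + 12·15.999 = 508.167 g/mol, of which 84.255 g is Si.
So Si makes up 84.255/508.167 = 0.1658 of the mass, i.e. 16.58%.

16.58 mass %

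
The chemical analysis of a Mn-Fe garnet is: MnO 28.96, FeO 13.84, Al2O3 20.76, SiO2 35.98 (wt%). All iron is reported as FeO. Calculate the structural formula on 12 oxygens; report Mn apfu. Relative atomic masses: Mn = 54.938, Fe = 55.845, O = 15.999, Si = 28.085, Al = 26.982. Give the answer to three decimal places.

MnO: 28.96/70.937 = 0.40825 mol → 0.40825 mol Mn, 0.40825 mol O.
FeO: 13.84/71.844 = 0.19264 mol → 0.19264 mol Fe, 0.19264 mol O.
Al2O3: 20.76/101.961 = 0.20361 mol → 0.40722 mol Al, 0.61083 mol O.
SiO2: 35.98/60.083 = 0.59884 mol → 0.59884 mol Si, 1.19768 mol O.
Total oxygen = 2.40940 mol. Normalization factor = 12/2.40940 = 4.98049.
Mn per 12 O = 0.40825 × 4.98049 = 2.033.

2.033 Mn apfu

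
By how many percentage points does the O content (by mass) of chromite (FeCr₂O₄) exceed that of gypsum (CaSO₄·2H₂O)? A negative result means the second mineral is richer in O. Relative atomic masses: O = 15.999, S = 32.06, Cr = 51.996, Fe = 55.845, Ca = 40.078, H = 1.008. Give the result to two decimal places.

First mineral: 63.996 g O in 223.833 g formula = 28.59 wt% O.
Second mineral: 95.994 g O in 172.164 g formula = 55.76 wt% O.
28.59% − 55.76% gives a difference of -27.17 percentage points.

-27.17 percentage points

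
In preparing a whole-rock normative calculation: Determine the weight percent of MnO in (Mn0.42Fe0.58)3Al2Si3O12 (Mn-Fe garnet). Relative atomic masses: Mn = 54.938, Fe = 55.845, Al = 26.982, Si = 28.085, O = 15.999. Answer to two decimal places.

18.00 wt%

M((Mn0.42Fe0.58)3Al2Si3O12) = 496.599 g/mol; M(MnO) = 70.937 g/mol.
Moles MnO per formula unit = 1.26 Mn ÷ 1 = 1.2600.
MnO fraction = (1.2600 × 70.937) / 496.599 = 89.381/496.599 = 0.1800.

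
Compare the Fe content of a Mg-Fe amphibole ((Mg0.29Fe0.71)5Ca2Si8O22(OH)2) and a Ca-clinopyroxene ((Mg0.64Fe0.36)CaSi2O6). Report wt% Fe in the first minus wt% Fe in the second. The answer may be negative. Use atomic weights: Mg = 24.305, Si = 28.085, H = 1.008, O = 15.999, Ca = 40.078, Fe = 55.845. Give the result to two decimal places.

12.63 percentage points

First mineral: 198.250 g Fe in 924.320 g formula = 21.45 wt% Fe.
Second mineral: 20.104 g Fe in 227.901 g formula = 8.82 wt% Fe.
21.45% − 8.82% gives a difference of 12.63 percentage points.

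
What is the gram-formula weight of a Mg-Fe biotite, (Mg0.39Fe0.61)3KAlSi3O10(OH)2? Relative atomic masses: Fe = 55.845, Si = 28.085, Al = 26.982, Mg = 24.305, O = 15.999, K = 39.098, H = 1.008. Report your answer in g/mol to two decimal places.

474.97 g/mol

The formula mass is the sum 1.17·24.305 + 1.83·55.845 + 1·39.098 + 1·26.982 + 3·28.085 + 12·15.999 + 2·1.008.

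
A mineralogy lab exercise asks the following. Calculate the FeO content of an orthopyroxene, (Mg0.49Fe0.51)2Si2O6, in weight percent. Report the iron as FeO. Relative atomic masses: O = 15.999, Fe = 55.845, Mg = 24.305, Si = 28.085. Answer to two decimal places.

31.46 wt%

Molar mass of (Mg0.49Fe0.51)2Si2O6 = 0.98·24.305 + 1.02·55.845 + 2·28.085 + 6·15.999 = 232.945 g/mol.
Each formula unit contains 1.02 Fe, equivalent to 1.02/1 = 1.0200 mol FeO.
M(FeO) = 1×55.845 + 1×15.999 = 71.844 g/mol.
Mass of FeO per formula unit = 1.0200 × 71.844 = 73.281 g.
FeO wt% = 73.281 / 232.945 × 100 = 31.46%.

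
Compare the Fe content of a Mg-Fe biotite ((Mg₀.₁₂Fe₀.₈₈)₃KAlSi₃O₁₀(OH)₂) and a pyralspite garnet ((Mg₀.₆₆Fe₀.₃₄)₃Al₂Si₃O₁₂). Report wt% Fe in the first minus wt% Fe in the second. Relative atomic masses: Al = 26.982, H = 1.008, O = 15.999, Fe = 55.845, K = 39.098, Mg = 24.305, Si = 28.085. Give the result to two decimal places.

M((Mg₀.₁₂Fe₀.₈₈)₃KAlSi₃O₁₀(OH)₂) = 500.520 g/mol, so wt% Fe = 147.431/500.520 × 100 = 29.46%.
M((Mg₀.₆₆Fe₀.₃₄)₃Al₂Si₃O₁₂) = 435.293 g/mol, so wt% Fe = 56.962/435.293 × 100 = 13.09%.
29.46 − 13.09 = 16.37 pp.

16.37 percentage points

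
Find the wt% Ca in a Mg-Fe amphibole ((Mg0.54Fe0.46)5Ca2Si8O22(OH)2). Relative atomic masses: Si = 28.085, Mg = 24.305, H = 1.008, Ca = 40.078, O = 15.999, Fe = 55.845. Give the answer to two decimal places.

Molar mass of (Mg0.54Fe0.46)5Ca2Si8O22(OH)2: 2.70*24.305 + 2.30*55.845 + 2*40.078 + 8*28.085 + 24*15.999 + 2*1.008 = 884.895 g/mol.
Mass of Ca per formula unit: 2 × 40.078 = 80.156 g.
Weight fraction Ca = 80.156 / 884.895 = 0.0906.

9.06 weight percent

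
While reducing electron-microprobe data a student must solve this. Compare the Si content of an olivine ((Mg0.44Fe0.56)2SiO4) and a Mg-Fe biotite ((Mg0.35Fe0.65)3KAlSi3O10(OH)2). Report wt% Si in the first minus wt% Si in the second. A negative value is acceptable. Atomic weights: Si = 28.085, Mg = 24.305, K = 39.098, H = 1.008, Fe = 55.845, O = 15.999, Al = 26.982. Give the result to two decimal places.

-1.64 percentage points

M((Mg0.44Fe0.56)2SiO4) = 176.016 g/mol, so wt% Si = 28.085/176.016 × 100 = 15.96%.
M((Mg0.35Fe0.65)3KAlSi3O10(OH)2) = 478.757 g/mol, so wt% Si = 84.255/478.757 × 100 = 17.60%.
15.96 − 17.60 = -1.64 pp.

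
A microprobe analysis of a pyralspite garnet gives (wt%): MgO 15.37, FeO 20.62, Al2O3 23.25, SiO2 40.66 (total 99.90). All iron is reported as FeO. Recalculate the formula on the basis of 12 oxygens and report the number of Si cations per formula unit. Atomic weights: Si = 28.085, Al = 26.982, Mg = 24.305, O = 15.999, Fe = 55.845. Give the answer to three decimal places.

3.001 Si apfu

MgO: 15.37/40.304 = 0.38135 mol → 0.38135 mol Mg, 0.38135 mol O.
FeO: 20.62/71.844 = 0.28701 mol → 0.28701 mol Fe, 0.28701 mol O.
Al2O3: 23.25/101.961 = 0.22803 mol → 0.45606 mol Al, 0.68409 mol O.
SiO2: 40.66/60.083 = 0.67673 mol → 0.67673 mol Si, 1.35346 mol O.
Total oxygen = 2.70591 mol. Normalization factor = 12/2.70591 = 4.43474.
Si per 12 O = 0.67673 × 4.43474 = 3.001.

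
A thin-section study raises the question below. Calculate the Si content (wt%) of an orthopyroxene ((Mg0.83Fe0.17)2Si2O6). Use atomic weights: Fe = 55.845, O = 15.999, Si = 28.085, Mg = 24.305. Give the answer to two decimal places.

26.56 wt%

M((Mg0.83Fe0.17)2Si2O6) = 211.498 g/mol.
Si contributes 2 × 28.085 = 56.170 g per mole.
56.170/211.498 = 0.2656 → 26.56%.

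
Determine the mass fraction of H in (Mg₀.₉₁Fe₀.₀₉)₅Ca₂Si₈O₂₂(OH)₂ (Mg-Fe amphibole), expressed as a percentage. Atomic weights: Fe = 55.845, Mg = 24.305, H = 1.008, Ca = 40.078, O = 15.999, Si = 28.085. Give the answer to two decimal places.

0.24 weight percent

Formula mass = 4.55*24.305 + 0.45*55.845 + 2*40.078 + 8*28.085 + 24*15.999 + 2*1.008 = 826.546 g/mol, of which 2.016 g is H.
So H makes up 2.016/826.546 = 0.0024 of the mass, i.e. 0.24%.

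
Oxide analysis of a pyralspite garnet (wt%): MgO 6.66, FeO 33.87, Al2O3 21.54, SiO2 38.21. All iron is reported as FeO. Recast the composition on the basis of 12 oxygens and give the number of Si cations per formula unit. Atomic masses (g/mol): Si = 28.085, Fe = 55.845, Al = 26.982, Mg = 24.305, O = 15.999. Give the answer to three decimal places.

MgO (M=40.304): mol = 0.16524; Mg = 0.16524, O = 0.16524.
FeO (M=71.844): mol = 0.47144; Fe = 0.47144, O = 0.47144.
Al2O3 (M=101.961): mol = 0.21126; Al = 0.42252, O = 0.63378.
SiO2 (M=60.083): mol = 0.63595; Si = 0.63595, O = 1.27190.
ΣO = 2.54236; factor = 12/ΣO = 4.72002.
Si apfu = 0.63595 × 4.72002 = 3.002.

3.002 Si apfu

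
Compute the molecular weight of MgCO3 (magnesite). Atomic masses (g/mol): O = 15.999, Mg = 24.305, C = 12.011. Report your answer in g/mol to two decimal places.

The formula mass is the sum 1·24.305 + 1·12.011 + 3·15.999.

84.31 g/mol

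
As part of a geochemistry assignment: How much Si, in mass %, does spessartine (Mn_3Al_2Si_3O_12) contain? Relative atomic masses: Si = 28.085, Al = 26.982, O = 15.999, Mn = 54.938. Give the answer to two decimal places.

M(Mn_3Al_2Si_3O_12) = 495.021 g/mol.
Si contributes 3 × 28.085 = 84.255 g per mole.
84.255/495.021 = 0.1702 → 17.02%.

17.02 mass %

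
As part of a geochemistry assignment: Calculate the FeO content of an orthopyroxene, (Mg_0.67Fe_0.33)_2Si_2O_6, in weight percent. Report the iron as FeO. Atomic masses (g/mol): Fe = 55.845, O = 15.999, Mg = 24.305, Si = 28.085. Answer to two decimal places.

Formula mass = 221.590 g/mol.
0.66 Fe → 0.6600 mol FeO per formula unit; M(FeO) = 71.844, so FeO mass = 47.417 g.
47.417/221.590 × 100 = 21.40 wt%.

21.40 wt%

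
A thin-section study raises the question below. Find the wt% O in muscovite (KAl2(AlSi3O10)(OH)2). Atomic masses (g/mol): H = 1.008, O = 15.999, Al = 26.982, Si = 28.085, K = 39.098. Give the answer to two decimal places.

Molar mass of KAl2(AlSi3O10)(OH)2: 1·39.098 + 3·26.982 + 3·28.085 + 12·15.999 + 2·1.008 = 398.303 g/mol.
Mass of O per formula unit: 12 × 15.999 = 191.988 g.
Weight fraction O = 191.988 / 398.303 = 0.4820.

48.20 mass %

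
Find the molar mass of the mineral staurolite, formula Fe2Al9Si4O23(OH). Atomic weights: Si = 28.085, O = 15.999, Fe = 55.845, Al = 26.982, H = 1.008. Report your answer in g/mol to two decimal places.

851.85 g/mol

The formula mass is the sum 2·55.845 + 9·26.982 + 4·28.085 + 24·15.999 + 1·1.008.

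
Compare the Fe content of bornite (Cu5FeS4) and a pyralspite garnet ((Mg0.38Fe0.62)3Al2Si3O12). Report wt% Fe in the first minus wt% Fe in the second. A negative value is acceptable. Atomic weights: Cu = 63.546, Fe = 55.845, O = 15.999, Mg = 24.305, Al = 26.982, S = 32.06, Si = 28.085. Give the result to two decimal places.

-11.36 percentage points

First mineral: 55.845 g Fe in 501.815 g formula = 11.13 wt% Fe.
Second mineral: 103.872 g Fe in 461.786 g formula = 22.49 wt% Fe.
11.13% − 22.49% gives a difference of -11.36 percentage points.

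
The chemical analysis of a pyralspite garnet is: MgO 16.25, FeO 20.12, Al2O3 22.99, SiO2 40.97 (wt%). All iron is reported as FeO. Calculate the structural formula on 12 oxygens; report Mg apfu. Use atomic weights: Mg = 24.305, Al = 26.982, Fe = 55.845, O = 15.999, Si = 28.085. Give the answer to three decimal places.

MgO: 16.25/40.304 = 0.40319 mol → 0.40319 mol Mg, 0.40319 mol O.
FeO: 20.12/71.844 = 0.28005 mol → 0.28005 mol Fe, 0.28005 mol O.
Al2O3: 22.99/101.961 = 0.22548 mol → 0.45096 mol Al, 0.67644 mol O.
SiO2: 40.97/60.083 = 0.68189 mol → 0.68189 mol Si, 1.36378 mol O.
Total oxygen = 2.72346 mol. Normalization factor = 12/2.72346 = 4.40616.
Mg per 12 O = 0.40319 × 4.40616 = 1.777.

1.777 Mg apfu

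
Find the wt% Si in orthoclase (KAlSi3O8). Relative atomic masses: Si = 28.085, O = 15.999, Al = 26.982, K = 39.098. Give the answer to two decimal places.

30.27 weight percent

Molar mass of KAlSi3O8: 1*39.098 + 1*26.982 + 3*28.085 + 8*15.999 = 278.327 g/mol.
Mass of Si per formula unit: 3 × 28.085 = 84.255 g.
Weight fraction Si = 84.255 / 278.327 = 0.3027.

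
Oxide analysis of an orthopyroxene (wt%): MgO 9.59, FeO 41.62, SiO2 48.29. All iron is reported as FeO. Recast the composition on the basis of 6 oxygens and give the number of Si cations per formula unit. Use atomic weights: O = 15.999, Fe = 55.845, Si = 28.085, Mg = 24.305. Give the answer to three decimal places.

1.989 Si apfu

9.59 wt% MgO ÷ 40.304 g/mol = 0.23794 mol, giving 0.23794 Mg and 0.23794 O.
41.62 wt% FeO ÷ 71.844 g/mol = 0.57931 mol, giving 0.57931 Fe and 0.57931 O.
48.29 wt% SiO2 ÷ 60.083 g/mol = 0.80372 mol, giving 0.80372 Si and 1.60744 O.
Oxygen sums to 2.42469; scaling by 6/2.42469 = 2.47454 puts the formula on 6 O.
Si: 0.80372 × 2.47454 = 1.989 atoms per formula unit.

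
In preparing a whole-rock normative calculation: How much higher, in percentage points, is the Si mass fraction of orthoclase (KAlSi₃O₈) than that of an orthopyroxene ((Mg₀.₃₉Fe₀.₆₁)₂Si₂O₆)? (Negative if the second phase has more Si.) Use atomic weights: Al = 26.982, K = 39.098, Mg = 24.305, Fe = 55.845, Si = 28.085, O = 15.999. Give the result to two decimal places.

M(KAlSi₃O₈) = 278.327 g/mol, so wt% Si = 84.255/278.327 × 100 = 30.27%.
M((Mg₀.₃₉Fe₀.₆₁)₂Si₂O₆) = 239.253 g/mol, so wt% Si = 56.170/239.253 × 100 = 23.48%.
30.27 − 23.48 = 6.79 pp.

6.79 percentage points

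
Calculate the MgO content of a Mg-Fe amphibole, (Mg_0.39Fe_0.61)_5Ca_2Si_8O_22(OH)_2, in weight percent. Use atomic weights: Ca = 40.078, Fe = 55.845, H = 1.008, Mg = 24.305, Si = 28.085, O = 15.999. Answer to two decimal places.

8.65 wt%

Molar mass of (Mg_0.39Fe_0.61)_5Ca_2Si_8O_22(OH)_2 = 1.95*24.305 + 3.05*55.845 + 2*40.078 + 8*28.085 + 24*15.999 + 2*1.008 = 908.550 g/mol.
Each formula unit contains 1.95 Mg, equivalent to 1.95/1 = 1.9500 mol MgO.
M(MgO) = 1×24.305 + 1×15.999 = 40.304 g/mol.
Mass of MgO per formula unit = 1.9500 × 40.304 = 78.593 g.
MgO wt% = 78.593 / 908.550 × 100 = 8.65%.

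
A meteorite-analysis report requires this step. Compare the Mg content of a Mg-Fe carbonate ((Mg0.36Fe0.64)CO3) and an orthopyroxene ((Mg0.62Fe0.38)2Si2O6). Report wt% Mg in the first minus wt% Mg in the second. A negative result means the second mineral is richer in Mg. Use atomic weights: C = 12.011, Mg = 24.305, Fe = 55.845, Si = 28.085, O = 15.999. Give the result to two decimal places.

-5.04 percentage points

Mg in (Mg0.36Fe0.64)CO3: molar mass 104.499 g/mol; 0.36×24.305 = 8.750 g → 8.37 wt%.
Mg in (Mg0.62Fe0.38)2Si2O6: molar mass 224.744 g/mol; 1.24×24.305 = 30.138 g → 13.41 wt%.
Difference = 8.37 − 13.41 = -5.04 percentage points.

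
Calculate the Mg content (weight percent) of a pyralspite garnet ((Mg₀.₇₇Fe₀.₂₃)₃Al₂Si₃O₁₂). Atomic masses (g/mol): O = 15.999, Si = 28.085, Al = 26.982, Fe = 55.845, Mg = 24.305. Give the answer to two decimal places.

13.21 weight percent

Molar mass of (Mg₀.₇₇Fe₀.₂₃)₃Al₂Si₃O₁₂: 2.31×24.305 + 0.69×55.845 + 2×26.982 + 3×28.085 + 12×15.999 = 424.885 g/mol.
Mass of Mg per formula unit: 2.31 × 24.305 = 56.145 g.
Weight fraction Mg = 56.145 / 424.885 = 0.1321.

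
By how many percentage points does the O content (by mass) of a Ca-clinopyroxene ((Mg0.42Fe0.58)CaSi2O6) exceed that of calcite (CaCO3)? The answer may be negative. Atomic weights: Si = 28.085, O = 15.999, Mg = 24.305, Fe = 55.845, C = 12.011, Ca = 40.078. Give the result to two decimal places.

First mineral: 95.994 g O in 234.840 g formula = 40.88 wt% O.
Second mineral: 47.997 g O in 100.086 g formula = 47.96 wt% O.
40.88% − 47.96% gives a difference of -7.08 percentage points.

-7.08 percentage points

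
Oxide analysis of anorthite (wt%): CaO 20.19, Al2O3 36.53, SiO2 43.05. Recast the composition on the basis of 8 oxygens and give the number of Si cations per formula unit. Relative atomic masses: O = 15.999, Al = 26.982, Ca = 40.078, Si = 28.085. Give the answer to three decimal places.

CaO: 20.19/56.077 = 0.36004 mol → 0.36004 mol Ca, 0.36004 mol O.
Al2O3: 36.53/101.961 = 0.35827 mol → 0.71654 mol Al, 1.07481 mol O.
SiO2: 43.05/60.083 = 0.71651 mol → 0.71651 mol Si, 1.43302 mol O.
Total oxygen = 2.86787 mol. Normalization factor = 8/2.86787 = 2.78953.
Si per 8 O = 0.71651 × 2.78953 = 1.999.

1.999 Si apfu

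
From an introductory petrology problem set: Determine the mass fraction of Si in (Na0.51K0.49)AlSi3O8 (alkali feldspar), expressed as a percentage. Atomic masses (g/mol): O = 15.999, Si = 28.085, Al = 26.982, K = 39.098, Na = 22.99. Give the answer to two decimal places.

31.19 weight percent

M((Na0.51K0.49)AlSi3O8) = 270.112 g/mol.
Si contributes 3 × 28.085 = 84.255 g per mole.
84.255/270.112 = 0.3119 → 31.19%.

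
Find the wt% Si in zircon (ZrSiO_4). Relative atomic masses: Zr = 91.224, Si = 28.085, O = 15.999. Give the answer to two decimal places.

M(ZrSiO_4) = 183.305 g/mol.
Si contributes 1 × 28.085 = 28.085 g per mole.
28.085/183.305 = 0.1532 → 15.32%.

15.32 weight percent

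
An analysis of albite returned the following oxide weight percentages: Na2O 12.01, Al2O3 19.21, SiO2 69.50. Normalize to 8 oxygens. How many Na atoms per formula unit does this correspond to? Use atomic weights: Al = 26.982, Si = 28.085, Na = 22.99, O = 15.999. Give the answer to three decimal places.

1.009 Na apfu

12.01 wt% Na2O ÷ 61.979 g/mol = 0.19378 mol, giving 0.38756 Na and 0.19378 O.
19.21 wt% Al2O3 ÷ 101.961 g/mol = 0.18841 mol, giving 0.37682 Al and 0.56523 O.
69.50 wt% SiO2 ÷ 60.083 g/mol = 1.15673 mol, giving 1.15673 Si and 2.31346 O.
Oxygen sums to 3.07247; scaling by 8/3.07247 = 2.60377 puts the formula on 8 O.
Na: 0.38756 × 2.60377 = 1.009 atoms per formula unit.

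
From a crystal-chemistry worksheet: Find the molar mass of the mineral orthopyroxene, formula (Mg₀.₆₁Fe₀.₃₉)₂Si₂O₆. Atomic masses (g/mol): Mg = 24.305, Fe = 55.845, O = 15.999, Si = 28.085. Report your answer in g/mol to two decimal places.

225.38 g/mol

Mg: 1.22 × 24.305 = 29.6521
Fe: 0.78 × 55.845 = 43.5591
Si: 2 × 28.085 = 56.1700
O: 6 × 15.999 = 95.9940
Summing the contributions gives the formula mass.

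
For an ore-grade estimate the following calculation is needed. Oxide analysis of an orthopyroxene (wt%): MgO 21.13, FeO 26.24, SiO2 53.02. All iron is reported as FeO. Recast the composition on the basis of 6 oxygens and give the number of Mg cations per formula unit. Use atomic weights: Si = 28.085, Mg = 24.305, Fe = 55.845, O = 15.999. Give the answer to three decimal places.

1.185 Mg apfu

MgO: 21.13/40.304 = 0.52427 mol → 0.52427 mol Mg, 0.52427 mol O.
FeO: 26.24/71.844 = 0.36524 mol → 0.36524 mol Fe, 0.36524 mol O.
SiO2: 53.02/60.083 = 0.88245 mol → 0.88245 mol Si, 1.76490 mol O.
Total oxygen = 2.65441 mol. Normalization factor = 6/2.65441 = 2.26039.
Mg per 6 O = 0.52427 × 2.26039 = 1.185.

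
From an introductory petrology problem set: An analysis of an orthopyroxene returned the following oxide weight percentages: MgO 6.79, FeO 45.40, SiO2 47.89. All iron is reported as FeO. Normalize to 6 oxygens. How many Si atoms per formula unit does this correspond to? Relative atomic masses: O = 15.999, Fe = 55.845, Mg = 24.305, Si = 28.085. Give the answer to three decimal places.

1.997 Si apfu

6.79 wt% MgO ÷ 40.304 g/mol = 0.16847 mol, giving 0.16847 Mg and 0.16847 O.
45.40 wt% FeO ÷ 71.844 g/mol = 0.63192 mol, giving 0.63192 Fe and 0.63192 O.
47.89 wt% SiO2 ÷ 60.083 g/mol = 0.79706 mol, giving 0.79706 Si and 1.59412 O.
Oxygen sums to 2.39451; scaling by 6/2.39451 = 2.50573 puts the formula on 6 O.
Si: 0.79706 × 2.50573 = 1.997 atoms per formula unit.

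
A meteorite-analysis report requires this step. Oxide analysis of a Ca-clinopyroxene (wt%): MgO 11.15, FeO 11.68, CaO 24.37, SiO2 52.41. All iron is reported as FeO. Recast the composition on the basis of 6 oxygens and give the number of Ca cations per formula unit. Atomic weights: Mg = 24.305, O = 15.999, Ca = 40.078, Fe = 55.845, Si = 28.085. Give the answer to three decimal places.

11.15 wt% MgO ÷ 40.304 g/mol = 0.27665 mol, giving 0.27665 Mg and 0.27665 O.
11.68 wt% FeO ÷ 71.844 g/mol = 0.16257 mol, giving 0.16257 Fe and 0.16257 O.
24.37 wt% CaO ÷ 56.077 g/mol = 0.43458 mol, giving 0.43458 Ca and 0.43458 O.
52.41 wt% SiO2 ÷ 60.083 g/mol = 0.87229 mol, giving 0.87229 Si and 1.74458 O.
Oxygen sums to 2.61838; scaling by 6/2.61838 = 2.29149 puts the formula on 6 O.
Ca: 0.43458 × 2.29149 = 0.996 atoms per formula unit.

0.996 Ca apfu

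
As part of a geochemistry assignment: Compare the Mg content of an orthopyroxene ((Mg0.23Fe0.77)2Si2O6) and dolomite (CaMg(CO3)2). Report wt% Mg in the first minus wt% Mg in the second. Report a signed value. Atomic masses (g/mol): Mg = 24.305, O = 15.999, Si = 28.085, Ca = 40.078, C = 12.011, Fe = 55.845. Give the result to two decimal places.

First mineral: 11.180 g Mg in 249.346 g formula = 4.48 wt% Mg.
Second mineral: 24.305 g Mg in 184.399 g formula = 13.18 wt% Mg.
4.48% − 13.18% gives a difference of -8.70 percentage points.

-8.70 percentage points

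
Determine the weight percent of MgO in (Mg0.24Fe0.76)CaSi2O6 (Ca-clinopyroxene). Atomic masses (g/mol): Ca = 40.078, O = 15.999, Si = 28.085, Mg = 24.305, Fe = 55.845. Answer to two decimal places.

M((Mg0.24Fe0.76)CaSi2O6) = 240.517 g/mol; M(MgO) = 40.304 g/mol.
Moles MgO per formula unit = 0.24 Mg ÷ 1 = 0.2400.
MgO fraction = (0.2400 × 40.304) / 240.517 = 9.673/240.517 = 0.0402.

4.02 wt%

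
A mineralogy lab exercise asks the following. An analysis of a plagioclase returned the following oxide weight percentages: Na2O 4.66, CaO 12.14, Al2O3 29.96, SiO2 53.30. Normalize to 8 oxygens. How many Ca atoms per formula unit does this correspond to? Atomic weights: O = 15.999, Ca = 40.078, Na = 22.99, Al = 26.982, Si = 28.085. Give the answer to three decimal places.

0.588 Ca apfu

Na2O (M=61.979): mol = 0.07519; Na = 0.15038, O = 0.07519.
CaO (M=56.077): mol = 0.21649; Ca = 0.21649, O = 0.21649.
Al2O3 (M=101.961): mol = 0.29384; Al = 0.58768, O = 0.88152.
SiO2 (M=60.083): mol = 0.88711; Si = 0.88711, O = 1.77422.
ΣO = 2.94742; factor = 8/ΣO = 2.71424.
Ca apfu = 0.21649 × 2.71424 = 0.588.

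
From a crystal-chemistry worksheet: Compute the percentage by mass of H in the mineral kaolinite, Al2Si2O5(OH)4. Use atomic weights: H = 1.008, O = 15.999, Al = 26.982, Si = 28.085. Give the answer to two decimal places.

1.56 mass %

Formula mass = 2·26.982 + 2·28.085 + 9·15.999 + 4·1.008 = 258.157 g/mol, of which 4.032 g is H.
So H makes up 4.032/258.157 = 0.0156 of the mass, i.e. 1.56%.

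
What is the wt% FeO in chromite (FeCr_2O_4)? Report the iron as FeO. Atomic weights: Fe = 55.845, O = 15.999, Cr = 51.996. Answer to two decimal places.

Formula mass = 223.833 g/mol.
1 Fe → 1.0000 mol FeO per formula unit; M(FeO) = 71.844, so FeO mass = 71.844 g.
71.844/223.833 × 100 = 32.10 wt%.

32.10 wt%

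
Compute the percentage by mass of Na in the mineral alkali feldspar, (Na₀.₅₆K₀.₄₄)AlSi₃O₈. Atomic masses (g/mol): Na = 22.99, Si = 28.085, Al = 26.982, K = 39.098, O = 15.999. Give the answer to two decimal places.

4.78 mass %

Molar mass of (Na₀.₅₆K₀.₄₄)AlSi₃O₈: 0.56×22.99 + 0.44×39.098 + 1×26.982 + 3×28.085 + 8×15.999 = 269.307 g/mol.
Mass of Na per formula unit: 0.56 × 22.99 = 12.874 g.
Weight fraction Na = 12.874 / 269.307 = 0.0478.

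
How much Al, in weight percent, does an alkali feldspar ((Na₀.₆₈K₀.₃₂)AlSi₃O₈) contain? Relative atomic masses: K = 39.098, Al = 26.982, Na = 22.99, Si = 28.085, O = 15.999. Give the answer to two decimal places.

10.09 weight percent

M((Na₀.₆₈K₀.₃₂)AlSi₃O₈) = 267.374 g/mol.
Al contributes 1 × 26.982 = 26.982 g per mole.
26.982/267.374 = 0.1009 → 10.09%.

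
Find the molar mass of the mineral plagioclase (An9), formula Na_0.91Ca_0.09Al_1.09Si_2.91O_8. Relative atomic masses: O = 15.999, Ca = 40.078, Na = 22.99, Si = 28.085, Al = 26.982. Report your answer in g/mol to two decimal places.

263.66 g/mol

M = 0.91·22.99 + 0.09·40.078 + 1.09·26.982 + 2.91·28.085 + 8·15.999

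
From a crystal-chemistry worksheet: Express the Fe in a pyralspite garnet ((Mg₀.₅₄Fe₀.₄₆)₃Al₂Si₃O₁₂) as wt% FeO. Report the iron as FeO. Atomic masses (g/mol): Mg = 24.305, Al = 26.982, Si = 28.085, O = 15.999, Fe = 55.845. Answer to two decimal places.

Molar mass of (Mg₀.₅₄Fe₀.₄₆)₃Al₂Si₃O₁₂ = 1.62·24.305 + 1.38·55.845 + 2·26.982 + 3·28.085 + 12·15.999 = 446.647 g/mol.
Each formula unit contains 1.38 Fe, equivalent to 1.38/1 = 1.3800 mol FeO.
M(FeO) = 1×55.845 + 1×15.999 = 71.844 g/mol.
Mass of FeO per formula unit = 1.3800 × 71.844 = 99.145 g.
FeO wt% = 99.145 / 446.647 × 100 = 22.20%.

22.20 wt%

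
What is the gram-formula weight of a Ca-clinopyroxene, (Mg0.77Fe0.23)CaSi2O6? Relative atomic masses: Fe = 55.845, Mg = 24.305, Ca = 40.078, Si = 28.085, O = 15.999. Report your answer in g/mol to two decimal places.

The formula mass is the sum 0.77(24.305) + 0.23(55.845) + 1(40.078) + 2(28.085) + 6(15.999).

223.80 g/mol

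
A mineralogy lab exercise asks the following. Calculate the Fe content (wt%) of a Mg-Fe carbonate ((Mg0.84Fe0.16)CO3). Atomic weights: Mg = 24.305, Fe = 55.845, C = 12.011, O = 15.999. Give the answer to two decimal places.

10.00 wt%

Formula mass = 0.84·24.305 + 0.16·55.845 + 1·12.011 + 3·15.999 = 89.359 g/mol, of which 8.935 g is Fe.
So Fe makes up 8.935/89.359 = 0.1000 of the mass, i.e. 10.00%.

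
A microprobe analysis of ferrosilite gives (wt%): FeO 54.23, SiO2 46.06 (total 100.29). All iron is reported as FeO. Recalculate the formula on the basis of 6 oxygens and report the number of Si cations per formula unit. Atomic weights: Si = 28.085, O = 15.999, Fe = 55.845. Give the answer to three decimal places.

2.010 Si apfu

54.23 wt% FeO ÷ 71.844 g/mol = 0.75483 mol, giving 0.75483 Fe and 0.75483 O.
46.06 wt% SiO2 ÷ 60.083 g/mol = 0.76661 mol, giving 0.76661 Si and 1.53322 O.
Oxygen sums to 2.28805; scaling by 6/2.28805 = 2.62232 puts the formula on 6 O.
Si: 0.76661 × 2.62232 = 2.010 atoms per formula unit.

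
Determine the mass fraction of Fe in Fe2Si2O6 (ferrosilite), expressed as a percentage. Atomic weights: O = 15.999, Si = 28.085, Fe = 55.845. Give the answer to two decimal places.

42.33 mass %

Molar mass of Fe2Si2O6: 2*55.845 + 2*28.085 + 6*15.999 = 263.854 g/mol.
Mass of Fe per formula unit: 2 × 55.845 = 111.690 g.
Weight fraction Fe = 111.690 / 263.854 = 0.4233.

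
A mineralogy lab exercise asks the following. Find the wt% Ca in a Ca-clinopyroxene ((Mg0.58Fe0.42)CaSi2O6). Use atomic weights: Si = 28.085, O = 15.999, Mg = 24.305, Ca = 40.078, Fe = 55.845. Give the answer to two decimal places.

Molar mass of (Mg0.58Fe0.42)CaSi2O6: 0.58·24.305 + 0.42·55.845 + 1·40.078 + 2·28.085 + 6·15.999 = 229.794 g/mol.
Mass of Ca per formula unit: 1 × 40.078 = 40.078 g.
Weight fraction Ca = 40.078 / 229.794 = 0.1744.

17.44 wt%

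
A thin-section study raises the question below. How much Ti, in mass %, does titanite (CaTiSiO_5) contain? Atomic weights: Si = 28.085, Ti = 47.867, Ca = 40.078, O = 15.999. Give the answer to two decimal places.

Molar mass of CaTiSiO_5: 1·40.078 + 1·47.867 + 1·28.085 + 5·15.999 = 196.025 g/mol.
Mass of Ti per formula unit: 1 × 47.867 = 47.867 g.
Weight fraction Ti = 47.867 / 196.025 = 0.2442.

24.42 mass %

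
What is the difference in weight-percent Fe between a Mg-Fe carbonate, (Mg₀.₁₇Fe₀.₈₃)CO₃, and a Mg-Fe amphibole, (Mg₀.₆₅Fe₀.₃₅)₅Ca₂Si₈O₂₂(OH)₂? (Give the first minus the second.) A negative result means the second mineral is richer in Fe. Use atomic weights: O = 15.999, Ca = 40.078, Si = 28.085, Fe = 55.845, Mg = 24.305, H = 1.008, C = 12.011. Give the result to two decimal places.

30.69 percentage points

M((Mg₀.₁₇Fe₀.₈₃)CO₃) = 110.491 g/mol, so wt% Fe = 46.351/110.491 × 100 = 41.95%.
M((Mg₀.₆₅Fe₀.₃₅)₅Ca₂Si₈O₂₂(OH)₂) = 867.548 g/mol, so wt% Fe = 97.729/867.548 × 100 = 11.26%.
41.95 − 11.26 = 30.69 pp.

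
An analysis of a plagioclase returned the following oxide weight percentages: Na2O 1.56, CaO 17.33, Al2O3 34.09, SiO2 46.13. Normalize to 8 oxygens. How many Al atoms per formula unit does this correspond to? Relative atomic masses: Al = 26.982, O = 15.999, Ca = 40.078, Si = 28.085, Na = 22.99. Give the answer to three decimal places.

1.862 Al apfu

Na2O: 1.56/61.979 = 0.02517 mol → 0.05034 mol Na, 0.02517 mol O.
CaO: 17.33/56.077 = 0.30904 mol → 0.30904 mol Ca, 0.30904 mol O.
Al2O3: 34.09/101.961 = 0.33434 mol → 0.66868 mol Al, 1.00302 mol O.
SiO2: 46.13/60.083 = 0.76777 mol → 0.76777 mol Si, 1.53554 mol O.
Total oxygen = 2.87277 mol. Normalization factor = 8/2.87277 = 2.78477.
Al per 8 O = 0.66868 × 2.78477 = 1.862.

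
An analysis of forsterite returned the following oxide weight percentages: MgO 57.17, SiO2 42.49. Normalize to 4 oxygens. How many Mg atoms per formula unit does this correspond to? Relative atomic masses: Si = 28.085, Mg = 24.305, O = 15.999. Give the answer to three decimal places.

MgO: 57.17/40.304 = 1.41847 mol → 1.41847 mol Mg, 1.41847 mol O.
SiO2: 42.49/60.083 = 0.70719 mol → 0.70719 mol Si, 1.41438 mol O.
Total oxygen = 2.83285 mol. Normalization factor = 4/2.83285 = 1.41201.
Mg per 4 O = 1.41847 × 1.41201 = 2.003.

2.003 Mg apfu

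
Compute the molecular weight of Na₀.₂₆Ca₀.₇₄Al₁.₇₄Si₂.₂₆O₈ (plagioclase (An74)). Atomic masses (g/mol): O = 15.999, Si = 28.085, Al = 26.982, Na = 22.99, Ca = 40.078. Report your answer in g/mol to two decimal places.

The formula mass is the sum 0.26×22.99 + 0.74×40.078 + 1.74×26.982 + 2.26×28.085 + 8×15.999.

274.05 g/mol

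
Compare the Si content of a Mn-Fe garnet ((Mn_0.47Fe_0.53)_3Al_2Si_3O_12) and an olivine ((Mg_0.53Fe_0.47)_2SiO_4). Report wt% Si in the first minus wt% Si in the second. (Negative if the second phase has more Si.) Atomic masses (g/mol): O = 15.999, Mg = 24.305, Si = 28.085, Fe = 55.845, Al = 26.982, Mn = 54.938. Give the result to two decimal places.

0.48 percentage points

M((Mn_0.47Fe_0.53)_3Al_2Si_3O_12) = 496.463 g/mol, so wt% Si = 84.255/496.463 × 100 = 16.97%.
M((Mg_0.53Fe_0.47)_2SiO_4) = 170.339 g/mol, so wt% Si = 28.085/170.339 × 100 = 16.49%.
16.97 − 16.49 = 0.48 pp.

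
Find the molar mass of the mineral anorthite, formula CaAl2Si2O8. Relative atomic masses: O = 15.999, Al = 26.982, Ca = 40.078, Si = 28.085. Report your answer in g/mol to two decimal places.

Ca: 1 × 40.078 = 40.0780
Al: 2 × 26.982 = 53.9640
Si: 2 × 28.085 = 56.1700
O: 8 × 15.999 = 127.9920
Summing the contributions gives the formula mass.

278.20 g/mol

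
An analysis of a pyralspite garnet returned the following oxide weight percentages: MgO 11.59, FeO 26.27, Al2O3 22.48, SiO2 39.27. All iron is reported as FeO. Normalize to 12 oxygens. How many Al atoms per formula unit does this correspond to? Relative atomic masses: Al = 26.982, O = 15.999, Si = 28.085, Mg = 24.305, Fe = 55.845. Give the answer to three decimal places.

2.018 Al apfu

11.59 wt% MgO ÷ 40.304 g/mol = 0.28756 mol, giving 0.28756 Mg and 0.28756 O.
26.27 wt% FeO ÷ 71.844 g/mol = 0.36565 mol, giving 0.36565 Fe and 0.36565 O.
22.48 wt% Al2O3 ÷ 101.961 g/mol = 0.22048 mol, giving 0.44096 Al and 0.66144 O.
39.27 wt% SiO2 ÷ 60.083 g/mol = 0.65360 mol, giving 0.65360 Si and 1.30720 O.
Oxygen sums to 2.62185; scaling by 12/2.62185 = 4.57692 puts the formula on 12 O.
Al: 0.44096 × 4.57692 = 2.018 atoms per formula unit.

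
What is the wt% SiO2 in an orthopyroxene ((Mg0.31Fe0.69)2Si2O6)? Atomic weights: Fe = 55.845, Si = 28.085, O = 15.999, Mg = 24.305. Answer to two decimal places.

49.19 wt%

Formula mass = 244.299 g/mol.
2 Si → 2.0000 mol SiO2 per formula unit; M(SiO2) = 60.083, so SiO2 mass = 120.166 g.
120.166/244.299 × 100 = 49.19 wt%.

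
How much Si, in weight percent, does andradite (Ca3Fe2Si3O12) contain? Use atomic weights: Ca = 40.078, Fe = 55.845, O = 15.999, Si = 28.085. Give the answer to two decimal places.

Formula mass = 3·40.078 + 2·55.845 + 3·28.085 + 12·15.999 = 508.167 g/mol, of which 84.255 g is Si.
So Si makes up 84.255/508.167 = 0.1658 of the mass, i.e. 16.58%.

16.58 weight percent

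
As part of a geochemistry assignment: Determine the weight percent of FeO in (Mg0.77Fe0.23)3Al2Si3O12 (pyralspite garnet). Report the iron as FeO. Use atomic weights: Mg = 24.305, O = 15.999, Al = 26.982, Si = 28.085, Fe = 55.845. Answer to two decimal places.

Molar mass of (Mg0.77Fe0.23)3Al2Si3O12 = 2.31·24.305 + 0.69·55.845 + 2·26.982 + 3·28.085 + 12·15.999 = 424.885 g/mol.
Each formula unit contains 0.69 Fe, equivalent to 0.69/1 = 0.6900 mol FeO.
M(FeO) = 1×55.845 + 1×15.999 = 71.844 g/mol.
Mass of FeO per formula unit = 0.6900 × 71.844 = 49.572 g.
FeO wt% = 49.572 / 424.885 × 100 = 11.67%.

11.67 wt%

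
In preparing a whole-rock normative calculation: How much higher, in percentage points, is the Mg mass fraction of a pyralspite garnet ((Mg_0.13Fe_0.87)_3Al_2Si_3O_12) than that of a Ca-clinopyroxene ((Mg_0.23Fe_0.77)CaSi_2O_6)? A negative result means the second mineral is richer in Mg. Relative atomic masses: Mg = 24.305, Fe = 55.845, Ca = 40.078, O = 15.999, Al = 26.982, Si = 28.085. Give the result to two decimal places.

-0.37 percentage points

M((Mg_0.13Fe_0.87)_3Al_2Si_3O_12) = 485.441 g/mol, so wt% Mg = 9.479/485.441 × 100 = 1.95%.
M((Mg_0.23Fe_0.77)CaSi_2O_6) = 240.833 g/mol, so wt% Mg = 5.590/240.833 × 100 = 2.32%.
1.95 − 2.32 = -0.37 pp.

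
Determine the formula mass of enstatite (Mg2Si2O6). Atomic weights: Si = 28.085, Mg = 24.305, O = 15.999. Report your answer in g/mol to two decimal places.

The formula mass is the sum 2×24.305 + 2×28.085 + 6×15.999.

200.77 g/mol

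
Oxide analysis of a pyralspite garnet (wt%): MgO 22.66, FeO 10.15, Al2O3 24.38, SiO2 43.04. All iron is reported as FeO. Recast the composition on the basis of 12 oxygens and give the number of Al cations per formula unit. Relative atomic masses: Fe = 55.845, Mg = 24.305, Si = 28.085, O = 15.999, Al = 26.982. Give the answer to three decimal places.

2.011 Al apfu

22.66 wt% MgO ÷ 40.304 g/mol = 0.56223 mol, giving 0.56223 Mg and 0.56223 O.
10.15 wt% FeO ÷ 71.844 g/mol = 0.14128 mol, giving 0.14128 Fe and 0.14128 O.
24.38 wt% Al2O3 ÷ 101.961 g/mol = 0.23911 mol, giving 0.47822 Al and 0.71733 O.
43.04 wt% SiO2 ÷ 60.083 g/mol = 0.71634 mol, giving 0.71634 Si and 1.43268 O.
Oxygen sums to 2.85352; scaling by 12/2.85352 = 4.20533 puts the formula on 12 O.
Al: 0.47822 × 4.20533 = 2.011 atoms per formula unit.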